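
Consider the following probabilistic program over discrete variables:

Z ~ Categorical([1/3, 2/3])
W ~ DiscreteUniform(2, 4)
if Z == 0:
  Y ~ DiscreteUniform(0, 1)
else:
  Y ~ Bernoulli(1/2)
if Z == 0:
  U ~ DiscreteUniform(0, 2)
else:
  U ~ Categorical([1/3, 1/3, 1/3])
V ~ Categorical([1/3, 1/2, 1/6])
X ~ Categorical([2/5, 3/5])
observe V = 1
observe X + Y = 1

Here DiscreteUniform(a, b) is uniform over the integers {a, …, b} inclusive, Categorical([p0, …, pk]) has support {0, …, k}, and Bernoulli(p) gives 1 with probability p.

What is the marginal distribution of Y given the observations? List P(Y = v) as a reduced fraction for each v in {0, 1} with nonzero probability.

Enumerate traces; 36 have nonzero weight after conditioning:
  (Z=0, W=2, Y=0, U=0, V=1, X=1) weight 1/180
  (Z=0, W=2, Y=0, U=1, V=1, X=1) weight 1/180
  (Z=0, W=2, Y=0, U=2, V=1, X=1) weight 1/180
  (Z=0, W=2, Y=1, U=0, V=1, X=0) weight 1/270
  (Z=0, W=2, Y=1, U=1, V=1, X=0) weight 1/270
  (Z=0, W=2, Y=1, U=2, V=1, X=0) weight 1/270
  (Z=0, W=3, Y=0, U=0, V=1, X=1) weight 1/180
  (Z=0, W=3, Y=0, U=1, V=1, X=1) weight 1/180
  … 28 more
Group by Y:
  weight(Y=0) = 3/20
  weight(Y=1) = 1/10
Total weight = 3/20 + 1/10 = 1/4
P(Y=0 | obs) = 3/20 / 1/4 = 3/5
P(Y=1 | obs) = 1/10 / 1/4 = 2/5

P(Y=0) = 3/5, P(Y=1) = 2/5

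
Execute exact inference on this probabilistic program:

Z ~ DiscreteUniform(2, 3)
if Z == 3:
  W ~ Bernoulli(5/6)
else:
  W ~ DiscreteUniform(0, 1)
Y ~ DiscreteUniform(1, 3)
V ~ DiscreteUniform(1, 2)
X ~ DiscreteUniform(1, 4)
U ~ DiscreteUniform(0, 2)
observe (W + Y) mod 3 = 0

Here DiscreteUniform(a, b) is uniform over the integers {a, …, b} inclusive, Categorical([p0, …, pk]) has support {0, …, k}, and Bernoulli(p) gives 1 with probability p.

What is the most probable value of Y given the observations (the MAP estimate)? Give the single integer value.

argmax_v P(Y = v | obs) = 2

Enumerate traces; 96 have nonzero weight after conditioning:
  (Z=2, W=0, Y=3, V=1, X=1, U=0) weight 1/288
  (Z=2, W=0, Y=3, V=1, X=1, U=1) weight 1/288
  (Z=2, W=0, Y=3, V=1, X=1, U=2) weight 1/288
  (Z=2, W=0, Y=3, V=1, X=2, U=0) weight 1/288
  (Z=2, W=0, Y=3, V=1, X=2, U=1) weight 1/288
  (Z=2, W=0, Y=3, V=1, X=2, U=2) weight 1/288
  (Z=2, W=0, Y=3, V=1, X=3, U=0) weight 1/288
  (Z=2, W=0, Y=3, V=1, X=3, U=1) weight 1/288
  (Z=2, W=1, Y=2, V=1, X=1, U=0) weight 1/288
  … 87 more
Group by Y:
  weight(Y=2) = 2/9
  weight(Y=3) = 1/9
Total weight = 2/9 + 1/9 = 1/3
P(Y=2 | obs) = 2/9 / 1/3 = 2/3
P(Y=3 | obs) = 1/9 / 1/3 = 1/3
argmax = 2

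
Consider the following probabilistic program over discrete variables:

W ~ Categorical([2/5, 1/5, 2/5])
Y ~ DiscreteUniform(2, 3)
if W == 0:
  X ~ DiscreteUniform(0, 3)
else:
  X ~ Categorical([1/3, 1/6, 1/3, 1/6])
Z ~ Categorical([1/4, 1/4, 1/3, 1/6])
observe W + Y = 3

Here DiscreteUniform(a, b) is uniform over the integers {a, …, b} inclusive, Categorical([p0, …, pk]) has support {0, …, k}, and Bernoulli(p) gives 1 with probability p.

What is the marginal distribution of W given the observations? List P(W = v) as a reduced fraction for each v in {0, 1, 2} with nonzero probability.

Enumerate traces; 32 have nonzero weight after conditioning:
  (W=0, Y=3, X=0, Z=0) weight 1/80
  (W=0, Y=3, X=0, Z=1) weight 1/80
  (W=0, Y=3, X=0, Z=2) weight 1/60
  (W=0, Y=3, X=0, Z=3) weight 1/120
  (W=0, Y=3, X=1, Z=0) weight 1/80
  (W=0, Y=3, X=1, Z=1) weight 1/80
  (W=0, Y=3, X=1, Z=2) weight 1/60
  (W=0, Y=3, X=1, Z=3) weight 1/120
  (W=1, Y=2, X=0, Z=0) weight 1/120
  … 23 more
Group by W:
  weight(W=0) = 1/5
  weight(W=1) = 1/10
Total weight = 1/5 + 1/10 = 3/10
P(W=0 | obs) = 1/5 / 3/10 = 2/3
P(W=1 | obs) = 1/10 / 3/10 = 1/3

P(W=0) = 2/3, P(W=1) = 1/3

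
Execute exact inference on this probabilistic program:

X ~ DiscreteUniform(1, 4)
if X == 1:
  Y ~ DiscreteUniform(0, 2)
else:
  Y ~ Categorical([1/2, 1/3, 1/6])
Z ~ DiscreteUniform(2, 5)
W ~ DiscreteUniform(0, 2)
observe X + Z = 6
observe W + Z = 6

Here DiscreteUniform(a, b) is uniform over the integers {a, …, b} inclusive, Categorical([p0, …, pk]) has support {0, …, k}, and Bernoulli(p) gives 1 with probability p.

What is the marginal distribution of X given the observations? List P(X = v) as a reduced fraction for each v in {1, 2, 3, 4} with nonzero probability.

P(X=1) = 1/2, P(X=2) = 1/2

Enumerate traces; 6 have nonzero weight after conditioning:
  (X=1, Y=0, Z=5, W=1) weight 1/144
  (X=1, Y=1, Z=5, W=1) weight 1/144
  (X=1, Y=2, Z=5, W=1) weight 1/144
  (X=2, Y=0, Z=4, W=2) weight 1/96
  (X=2, Y=1, Z=4, W=2) weight 1/144
  (X=2, Y=2, Z=4, W=2) weight 1/288
Group by X:
  weight(X=1) = 1/48
  weight(X=2) = 1/48
Total weight = 1/48 + 1/48 = 1/24
P(X=1 | obs) = 1/48 / 1/24 = 1/2
P(X=2 | obs) = 1/48 / 1/24 = 1/2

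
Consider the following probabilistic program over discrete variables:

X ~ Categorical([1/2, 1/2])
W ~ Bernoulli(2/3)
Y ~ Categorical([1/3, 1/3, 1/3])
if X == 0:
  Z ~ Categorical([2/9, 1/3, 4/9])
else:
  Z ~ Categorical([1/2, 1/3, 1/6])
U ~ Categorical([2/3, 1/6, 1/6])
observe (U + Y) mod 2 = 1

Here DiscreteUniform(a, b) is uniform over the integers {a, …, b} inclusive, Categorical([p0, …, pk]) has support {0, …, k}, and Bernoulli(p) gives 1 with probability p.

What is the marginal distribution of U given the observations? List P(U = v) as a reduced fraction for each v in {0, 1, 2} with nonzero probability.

P(U=0) = 4/7, P(U=1) = 2/7, P(U=2) = 1/7

Enumerate traces; 48 have nonzero weight after conditioning:
  (X=0, W=0, Y=0, Z=0, U=1) weight 1/486
  (X=0, W=0, Y=0, Z=1, U=1) weight 1/324
  (X=0, W=0, Y=0, Z=2, U=1) weight 1/243
  (X=0, W=0, Y=1, Z=0, U=0) weight 2/243
  (X=0, W=0, Y=1, Z=0, U=2) weight 1/486
  (X=0, W=0, Y=1, Z=1, U=0) weight 1/81
  (X=0, W=0, Y=1, Z=1, U=2) weight 1/324
  (X=0, W=0, Y=1, Z=2, U=0) weight 4/243
  … 40 more
Group by U:
  weight(U=0) = 2/9
  weight(U=1) = 1/9
  weight(U=2) = 1/18
Total weight = 2/9 + 1/9 + 1/18 = 7/18
P(U=0 | obs) = 2/9 / 7/18 = 4/7
P(U=1 | obs) = 1/9 / 7/18 = 2/7
P(U=2 | obs) = 1/18 / 7/18 = 1/7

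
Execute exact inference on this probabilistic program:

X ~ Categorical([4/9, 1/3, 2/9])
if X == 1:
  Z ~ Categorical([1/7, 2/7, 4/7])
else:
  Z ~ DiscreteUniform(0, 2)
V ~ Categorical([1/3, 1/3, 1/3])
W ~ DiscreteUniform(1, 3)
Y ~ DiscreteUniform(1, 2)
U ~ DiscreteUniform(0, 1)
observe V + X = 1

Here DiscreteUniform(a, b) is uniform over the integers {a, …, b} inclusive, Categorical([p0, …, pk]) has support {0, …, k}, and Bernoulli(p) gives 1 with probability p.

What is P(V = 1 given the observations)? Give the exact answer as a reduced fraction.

Enumerate traces; 72 have nonzero weight after conditioning:
  (X=0, Z=0, V=1, W=1, Y=1, U=0) weight 1/243
  (X=0, Z=0, V=1, W=1, Y=1, U=1) weight 1/243
  (X=0, Z=0, V=1, W=1, Y=2, U=0) weight 1/243
  (X=0, Z=0, V=1, W=1, Y=2, U=1) weight 1/243
  (X=0, Z=0, V=1, W=2, Y=1, U=0) weight 1/243
  (X=0, Z=0, V=1, W=2, Y=1, U=1) weight 1/243
  (X=0, Z=0, V=1, W=2, Y=2, U=0) weight 1/243
  (X=0, Z=0, V=1, W=2, Y=2, U=1) weight 1/243
  (X=1, Z=0, V=0, W=1, Y=1, U=0) weight 1/756
  … 63 more
Group by V:
  weight(V=0) = 1/9
  weight(V=1) = 4/27
Total weight = 1/9 + 4/27 = 7/27
P(V=0 | obs) = 1/9 / 7/27 = 3/7
P(V=1 | obs) = 4/27 / 7/27 = 4/7

P(V = 1 | obs) = 4/7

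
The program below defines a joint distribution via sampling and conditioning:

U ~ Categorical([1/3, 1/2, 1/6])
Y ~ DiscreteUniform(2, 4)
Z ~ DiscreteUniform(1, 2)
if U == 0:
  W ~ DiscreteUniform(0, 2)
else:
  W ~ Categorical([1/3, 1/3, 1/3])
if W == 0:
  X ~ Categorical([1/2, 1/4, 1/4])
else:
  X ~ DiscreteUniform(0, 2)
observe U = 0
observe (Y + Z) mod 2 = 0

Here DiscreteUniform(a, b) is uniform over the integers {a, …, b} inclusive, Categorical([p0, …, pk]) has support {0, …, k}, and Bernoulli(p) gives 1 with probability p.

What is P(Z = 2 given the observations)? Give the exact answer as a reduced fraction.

P(Z = 2 | obs) = 2/3

Enumerate traces; 27 have nonzero weight after conditioning:
  (U=0, Y=2, Z=2, W=0, X=0) weight 1/108
  (U=0, Y=2, Z=2, W=0, X=1) weight 1/216
  (U=0, Y=2, Z=2, W=0, X=2) weight 1/216
  (U=0, Y=2, Z=2, W=1, X=0) weight 1/162
  (U=0, Y=2, Z=2, W=1, X=1) weight 1/162
  (U=0, Y=2, Z=2, W=1, X=2) weight 1/162
  (U=0, Y=2, Z=2, W=2, X=0) weight 1/162
  (U=0, Y=2, Z=2, W=2, X=1) weight 1/162
  (U=0, Y=3, Z=1, W=0, X=0) weight 1/108
  … 18 more
Group by Z:
  weight(Z=1) = 1/18
  weight(Z=2) = 1/9
Total weight = 1/18 + 1/9 = 1/6
P(Z=1 | obs) = 1/18 / 1/6 = 1/3
P(Z=2 | obs) = 1/9 / 1/6 = 2/3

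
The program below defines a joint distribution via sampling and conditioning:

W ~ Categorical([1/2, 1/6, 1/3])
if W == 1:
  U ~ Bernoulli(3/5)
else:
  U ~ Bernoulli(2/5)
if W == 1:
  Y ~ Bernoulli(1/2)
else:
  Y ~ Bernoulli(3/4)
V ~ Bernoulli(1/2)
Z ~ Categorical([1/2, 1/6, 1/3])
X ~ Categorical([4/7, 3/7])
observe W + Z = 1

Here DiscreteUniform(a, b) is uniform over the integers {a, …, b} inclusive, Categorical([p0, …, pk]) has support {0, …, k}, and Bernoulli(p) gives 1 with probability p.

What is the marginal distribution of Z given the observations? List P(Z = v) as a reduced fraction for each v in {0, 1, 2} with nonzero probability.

Enumerate traces; 32 have nonzero weight after conditioning:
  (W=0, U=0, Y=0, V=0, Z=1, X=0) weight 1/280
  (W=0, U=0, Y=0, V=0, Z=1, X=1) weight 3/1120
  (W=0, U=0, Y=0, V=1, Z=1, X=0) weight 1/280
  (W=0, U=0, Y=0, V=1, Z=1, X=1) weight 3/1120
  (W=0, U=0, Y=1, V=0, Z=1, X=0) weight 3/280
  (W=0, U=0, Y=1, V=0, Z=1, X=1) weight 9/1120
  (W=0, U=0, Y=1, V=1, Z=1, X=0) weight 3/280
  (W=0, U=0, Y=1, V=1, Z=1, X=1) weight 9/1120
  (W=1, U=0, Y=0, V=0, Z=0, X=0) weight 1/210
  … 23 more
Group by Z:
  weight(Z=0) = 1/12
  weight(Z=1) = 1/12
Total weight = 1/12 + 1/12 = 1/6
P(Z=0 | obs) = 1/12 / 1/6 = 1/2
P(Z=1 | obs) = 1/12 / 1/6 = 1/2

P(Z=0) = 1/2, P(Z=1) = 1/2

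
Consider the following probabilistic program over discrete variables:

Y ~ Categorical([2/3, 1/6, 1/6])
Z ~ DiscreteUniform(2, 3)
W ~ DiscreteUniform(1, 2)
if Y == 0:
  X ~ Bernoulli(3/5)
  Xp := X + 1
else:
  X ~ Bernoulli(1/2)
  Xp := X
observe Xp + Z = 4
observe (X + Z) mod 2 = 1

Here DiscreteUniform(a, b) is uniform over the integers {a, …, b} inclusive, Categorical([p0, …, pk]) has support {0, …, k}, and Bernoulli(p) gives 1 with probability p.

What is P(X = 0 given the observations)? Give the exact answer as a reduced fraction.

Enumerate traces; 4 have nonzero weight after conditioning:
  (Y=0, Z=2, W=1, X=1) weight 1/10
  (Y=0, Z=2, W=2, X=1) weight 1/10
  (Y=0, Z=3, W=1, X=0) weight 1/15
  (Y=0, Z=3, W=2, X=0) weight 1/15
Group by X:
  weight(X=0) = 2/15
  weight(X=1) = 1/5
Total weight = 2/15 + 1/5 = 1/3
P(X=0 | obs) = 2/15 / 1/3 = 2/5
P(X=1 | obs) = 1/5 / 1/3 = 3/5

P(X = 0 | obs) = 2/5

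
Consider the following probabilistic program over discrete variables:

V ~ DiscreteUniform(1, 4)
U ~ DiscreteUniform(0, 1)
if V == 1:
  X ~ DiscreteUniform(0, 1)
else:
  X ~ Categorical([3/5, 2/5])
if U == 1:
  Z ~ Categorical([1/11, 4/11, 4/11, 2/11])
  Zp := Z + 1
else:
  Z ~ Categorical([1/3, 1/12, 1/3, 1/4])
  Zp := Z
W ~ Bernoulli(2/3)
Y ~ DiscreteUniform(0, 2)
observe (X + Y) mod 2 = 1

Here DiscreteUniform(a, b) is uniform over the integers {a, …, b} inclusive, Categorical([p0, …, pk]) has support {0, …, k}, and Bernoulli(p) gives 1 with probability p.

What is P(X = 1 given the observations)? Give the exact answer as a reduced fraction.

P(X = 1 | obs) = 34/57

Enumerate traces; 192 have nonzero weight after conditioning:
  (V=1, U=0, X=0, Z=0, W=0, Y=1) weight 1/432
  (V=1, U=0, X=0, Z=0, W=1, Y=1) weight 1/216
  (V=1, U=0, X=0, Z=1, W=0, Y=1) weight 1/1728
  (V=1, U=0, X=0, Z=1, W=1, Y=1) weight 1/864
  (V=1, U=0, X=0, Z=2, W=0, Y=1) weight 1/432
  (V=1, U=0, X=0, Z=2, W=1, Y=1) weight 1/216
  (V=1, U=0, X=0, Z=3, W=0, Y=1) weight 1/576
  (V=1, U=0, X=0, Z=3, W=1, Y=1) weight 1/288
  (V=1, U=0, X=1, Z=0, W=0, Y=0) weight 1/432
  … 183 more
Group by X:
  weight(X=0) = 23/120
  weight(X=1) = 17/60
Total weight = 23/120 + 17/60 = 19/40
P(X=0 | obs) = 23/120 / 19/40 = 23/57
P(X=1 | obs) = 17/60 / 19/40 = 34/57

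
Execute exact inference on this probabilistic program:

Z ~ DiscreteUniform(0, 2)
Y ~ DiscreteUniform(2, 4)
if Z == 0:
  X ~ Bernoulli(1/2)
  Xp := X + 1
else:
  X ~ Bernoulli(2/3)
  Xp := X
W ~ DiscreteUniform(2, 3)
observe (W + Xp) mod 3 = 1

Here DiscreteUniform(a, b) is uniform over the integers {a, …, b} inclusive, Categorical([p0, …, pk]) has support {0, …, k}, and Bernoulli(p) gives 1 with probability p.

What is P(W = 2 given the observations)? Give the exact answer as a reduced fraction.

P(W = 2 | obs) = 3/14

Enumerate traces; 12 have nonzero weight after conditioning:
  (Z=0, Y=2, X=0, W=3) weight 1/36
  (Z=0, Y=2, X=1, W=2) weight 1/36
  (Z=0, Y=3, X=0, W=3) weight 1/36
  (Z=0, Y=3, X=1, W=2) weight 1/36
  (Z=0, Y=4, X=0, W=3) weight 1/36
  (Z=0, Y=4, X=1, W=2) weight 1/36
  (Z=1, Y=2, X=1, W=3) weight 1/27
  (Z=1, Y=3, X=1, W=3) weight 1/27
  … 4 more
Group by W:
  weight(W=2) = 1/12
  weight(W=3) = 11/36
Total weight = 1/12 + 11/36 = 7/18
P(W=2 | obs) = 1/12 / 7/18 = 3/14
P(W=3 | obs) = 11/36 / 7/18 = 11/14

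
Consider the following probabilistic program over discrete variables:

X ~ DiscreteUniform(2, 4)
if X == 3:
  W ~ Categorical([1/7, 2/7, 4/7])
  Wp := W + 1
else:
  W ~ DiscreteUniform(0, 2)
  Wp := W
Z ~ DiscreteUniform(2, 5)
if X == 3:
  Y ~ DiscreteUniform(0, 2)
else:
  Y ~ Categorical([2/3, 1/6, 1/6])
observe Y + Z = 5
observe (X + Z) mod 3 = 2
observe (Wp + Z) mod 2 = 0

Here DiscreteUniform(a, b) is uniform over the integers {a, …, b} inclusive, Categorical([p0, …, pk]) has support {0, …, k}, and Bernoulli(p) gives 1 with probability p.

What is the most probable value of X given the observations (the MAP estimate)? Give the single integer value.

Enumerate traces; 5 have nonzero weight after conditioning:
  (X=2, W=1, Z=3, Y=2) weight 1/216
  (X=3, W=0, Z=5, Y=0) weight 1/252
  (X=3, W=2, Z=5, Y=0) weight 1/63
  (X=4, W=0, Z=4, Y=1) weight 1/216
  (X=4, W=2, Z=4, Y=1) weight 1/216
Group by X:
  weight(X=2) = 1/216
  weight(X=3) = 5/252
  weight(X=4) = 1/108
Total weight = 1/216 + 5/252 + 1/108 = 17/504
P(X=2 | obs) = 1/216 / 17/504 = 7/51
P(X=3 | obs) = 5/252 / 17/504 = 10/17
P(X=4 | obs) = 1/108 / 17/504 = 14/51
argmax = 3

argmax_v P(X = v | obs) = 3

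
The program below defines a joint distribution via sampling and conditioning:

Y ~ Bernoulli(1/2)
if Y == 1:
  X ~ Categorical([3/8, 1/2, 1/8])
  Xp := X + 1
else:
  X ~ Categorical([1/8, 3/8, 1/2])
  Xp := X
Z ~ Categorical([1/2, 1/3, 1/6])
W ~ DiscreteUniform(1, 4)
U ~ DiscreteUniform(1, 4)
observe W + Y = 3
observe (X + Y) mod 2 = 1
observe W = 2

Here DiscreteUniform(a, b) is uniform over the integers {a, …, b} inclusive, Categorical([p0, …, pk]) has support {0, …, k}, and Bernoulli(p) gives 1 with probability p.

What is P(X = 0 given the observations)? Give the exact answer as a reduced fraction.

P(X = 0 | obs) = 3/4

Enumerate traces; 24 have nonzero weight after conditioning:
  (Y=1, X=0, Z=0, W=2, U=1) weight 3/512
  (Y=1, X=0, Z=0, W=2, U=2) weight 3/512
  (Y=1, X=0, Z=0, W=2, U=3) weight 3/512
  (Y=1, X=0, Z=0, W=2, U=4) weight 3/512
  (Y=1, X=0, Z=1, W=2, U=1) weight 1/256
  (Y=1, X=0, Z=1, W=2, U=2) weight 1/256
  (Y=1, X=0, Z=1, W=2, U=3) weight 1/256
  (Y=1, X=0, Z=1, W=2, U=4) weight 1/256
  (Y=1, X=2, Z=0, W=2, U=1) weight 1/512
  … 15 more
Group by X:
  weight(X=0) = 3/64
  weight(X=2) = 1/64
Total weight = 3/64 + 1/64 = 1/16
P(X=0 | obs) = 3/64 / 1/16 = 3/4
P(X=2 | obs) = 1/64 / 1/16 = 1/4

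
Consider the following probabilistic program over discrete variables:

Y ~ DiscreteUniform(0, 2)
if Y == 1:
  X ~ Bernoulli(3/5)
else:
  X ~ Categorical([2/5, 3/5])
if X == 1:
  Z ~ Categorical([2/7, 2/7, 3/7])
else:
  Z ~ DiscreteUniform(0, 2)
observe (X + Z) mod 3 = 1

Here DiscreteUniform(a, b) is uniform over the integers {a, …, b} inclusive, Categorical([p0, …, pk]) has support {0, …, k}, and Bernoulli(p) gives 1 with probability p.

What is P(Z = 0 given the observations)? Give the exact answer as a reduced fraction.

Enumerate traces; 6 have nonzero weight after conditioning:
  (Y=0, X=0, Z=1) weight 2/45
  (Y=0, X=1, Z=0) weight 2/35
  (Y=1, X=0, Z=1) weight 2/45
  (Y=1, X=1, Z=0) weight 2/35
  (Y=2, X=0, Z=1) weight 2/45
  (Y=2, X=1, Z=0) weight 2/35
Group by Z:
  weight(Z=0) = 6/35
  weight(Z=1) = 2/15
Total weight = 6/35 + 2/15 = 32/105
P(Z=0 | obs) = 6/35 / 32/105 = 9/16
P(Z=1 | obs) = 2/15 / 32/105 = 7/16

P(Z = 0 | obs) = 9/16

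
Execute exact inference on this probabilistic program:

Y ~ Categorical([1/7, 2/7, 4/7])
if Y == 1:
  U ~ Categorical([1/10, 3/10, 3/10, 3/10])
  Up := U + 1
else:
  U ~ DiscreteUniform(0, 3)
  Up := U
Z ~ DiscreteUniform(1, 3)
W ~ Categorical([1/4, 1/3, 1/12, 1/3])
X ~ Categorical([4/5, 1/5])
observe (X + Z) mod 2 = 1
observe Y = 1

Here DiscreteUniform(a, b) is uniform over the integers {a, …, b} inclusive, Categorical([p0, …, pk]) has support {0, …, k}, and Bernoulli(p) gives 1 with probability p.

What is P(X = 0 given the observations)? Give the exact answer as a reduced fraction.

P(X = 0 | obs) = 8/9

Enumerate traces; 48 have nonzero weight after conditioning:
  (Y=1, U=0, Z=1, W=0, X=0) weight 1/525
  (Y=1, U=0, Z=1, W=1, X=0) weight 4/1575
  (Y=1, U=0, Z=1, W=2, X=0) weight 1/1575
  (Y=1, U=0, Z=1, W=3, X=0) weight 4/1575
  (Y=1, U=0, Z=2, W=0, X=1) weight 1/2100
  (Y=1, U=0, Z=2, W=1, X=1) weight 1/1575
  (Y=1, U=0, Z=2, W=2, X=1) weight 1/6300
  (Y=1, U=0, Z=2, W=3, X=1) weight 1/1575
  … 40 more
Group by X:
  weight(X=0) = 16/105
  weight(X=1) = 2/105
Total weight = 16/105 + 2/105 = 6/35
P(X=0 | obs) = 16/105 / 6/35 = 8/9
P(X=1 | obs) = 2/105 / 6/35 = 1/9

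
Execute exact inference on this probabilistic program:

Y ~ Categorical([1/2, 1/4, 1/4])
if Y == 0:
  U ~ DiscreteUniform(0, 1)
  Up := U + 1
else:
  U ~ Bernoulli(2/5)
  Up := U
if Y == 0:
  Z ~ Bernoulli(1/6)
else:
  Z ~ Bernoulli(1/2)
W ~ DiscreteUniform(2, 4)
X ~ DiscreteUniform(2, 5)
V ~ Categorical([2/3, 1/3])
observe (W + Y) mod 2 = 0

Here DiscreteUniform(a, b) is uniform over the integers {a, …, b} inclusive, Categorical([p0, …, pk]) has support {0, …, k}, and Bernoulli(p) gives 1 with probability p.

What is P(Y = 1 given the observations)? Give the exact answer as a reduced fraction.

Enumerate traces; 160 have nonzero weight after conditioning:
  (Y=0, U=0, Z=0, W=2, X=2, V=0) weight 5/432
  (Y=0, U=0, Z=0, W=2, X=2, V=1) weight 5/864
  (Y=0, U=0, Z=0, W=2, X=3, V=0) weight 5/432
  (Y=0, U=0, Z=0, W=2, X=3, V=1) weight 5/864
  (Y=0, U=0, Z=0, W=2, X=4, V=0) weight 5/432
  (Y=0, U=0, Z=0, W=2, X=4, V=1) weight 5/864
  (Y=0, U=0, Z=0, W=2, X=5, V=0) weight 5/432
  (Y=0, U=0, Z=0, W=2, X=5, V=1) weight 5/864
  (Y=1, U=0, Z=0, W=3, X=2, V=0) weight 1/240
  (Y=2, U=0, Z=0, W=2, X=2, V=0) weight 1/240
  … 150 more
Group by Y:
  weight(Y=0) = 1/3
  weight(Y=1) = 1/12
  weight(Y=2) = 1/6
Total weight = 1/3 + 1/12 + 1/6 = 7/12
P(Y=0 | obs) = 1/3 / 7/12 = 4/7
P(Y=1 | obs) = 1/12 / 7/12 = 1/7
P(Y=2 | obs) = 1/6 / 7/12 = 2/7

P(Y = 1 | obs) = 1/7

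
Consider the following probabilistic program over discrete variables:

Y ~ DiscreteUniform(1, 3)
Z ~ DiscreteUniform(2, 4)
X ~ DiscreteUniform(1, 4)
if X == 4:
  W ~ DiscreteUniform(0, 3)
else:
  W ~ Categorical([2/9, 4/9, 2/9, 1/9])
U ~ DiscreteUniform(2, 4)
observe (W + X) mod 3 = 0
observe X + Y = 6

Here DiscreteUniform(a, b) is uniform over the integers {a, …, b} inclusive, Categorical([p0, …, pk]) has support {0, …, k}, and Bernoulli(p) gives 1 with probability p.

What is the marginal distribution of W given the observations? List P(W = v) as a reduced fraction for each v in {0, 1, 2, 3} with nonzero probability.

Enumerate traces; 27 have nonzero weight after conditioning:
  (Y=2, Z=2, X=4, W=2, U=2) weight 1/432
  (Y=2, Z=2, X=4, W=2, U=3) weight 1/432
  (Y=2, Z=2, X=4, W=2, U=4) weight 1/432
  (Y=2, Z=3, X=4, W=2, U=2) weight 1/432
  (Y=2, Z=3, X=4, W=2, U=3) weight 1/432
  (Y=2, Z=3, X=4, W=2, U=4) weight 1/432
  (Y=2, Z=4, X=4, W=2, U=2) weight 1/432
  (Y=2, Z=4, X=4, W=2, U=3) weight 1/432
  (Y=3, Z=2, X=3, W=0, U=2) weight 1/486
  (Y=3, Z=2, X=3, W=3, U=2) weight 1/972
  … 17 more
Group by W:
  weight(W=0) = 1/54
  weight(W=2) = 1/48
  weight(W=3) = 1/108
Total weight = 1/54 + 1/48 + 1/108 = 7/144
P(W=0 | obs) = 1/54 / 7/144 = 8/21
P(W=2 | obs) = 1/48 / 7/144 = 3/7
P(W=3 | obs) = 1/108 / 7/144 = 4/21

P(W=0) = 8/21, P(W=2) = 3/7, P(W=3) = 4/21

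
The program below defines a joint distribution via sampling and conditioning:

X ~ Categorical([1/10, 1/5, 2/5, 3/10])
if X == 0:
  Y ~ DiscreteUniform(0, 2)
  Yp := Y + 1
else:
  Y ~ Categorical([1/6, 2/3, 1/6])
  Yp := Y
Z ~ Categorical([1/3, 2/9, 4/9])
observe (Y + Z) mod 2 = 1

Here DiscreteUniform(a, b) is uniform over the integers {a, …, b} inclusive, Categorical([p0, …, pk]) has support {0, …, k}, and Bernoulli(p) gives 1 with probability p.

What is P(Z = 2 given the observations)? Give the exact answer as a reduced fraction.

Enumerate traces; 16 have nonzero weight after conditioning:
  (X=0, Y=0, Z=1) weight 1/135
  (X=0, Y=1, Z=0) weight 1/90
  (X=0, Y=1, Z=2) weight 2/135
  (X=0, Y=2, Z=1) weight 1/135
  (X=1, Y=0, Z=1) weight 1/135
  (X=1, Y=1, Z=0) weight 2/45
  (X=1, Y=1, Z=2) weight 8/135
  (X=1, Y=2, Z=1) weight 1/135
  … 8 more
Group by Z:
  weight(Z=0) = 19/90
  weight(Z=1) = 11/135
  weight(Z=2) = 38/135
Total weight = 19/90 + 11/135 + 38/135 = 31/54
P(Z=0 | obs) = 19/90 / 31/54 = 57/155
P(Z=1 | obs) = 11/135 / 31/54 = 22/155
P(Z=2 | obs) = 38/135 / 31/54 = 76/155

P(Z = 2 | obs) = 76/155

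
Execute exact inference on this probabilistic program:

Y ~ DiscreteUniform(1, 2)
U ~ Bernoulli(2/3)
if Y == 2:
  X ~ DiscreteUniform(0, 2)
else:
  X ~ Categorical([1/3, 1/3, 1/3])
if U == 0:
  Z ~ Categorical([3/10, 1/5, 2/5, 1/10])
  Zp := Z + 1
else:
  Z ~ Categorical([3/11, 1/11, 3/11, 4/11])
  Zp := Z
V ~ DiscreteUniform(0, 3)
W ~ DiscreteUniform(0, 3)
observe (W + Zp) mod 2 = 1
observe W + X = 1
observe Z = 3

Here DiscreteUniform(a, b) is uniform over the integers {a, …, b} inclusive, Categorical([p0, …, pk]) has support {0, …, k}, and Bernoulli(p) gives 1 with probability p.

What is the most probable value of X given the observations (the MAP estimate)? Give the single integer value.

Enumerate traces; 16 have nonzero weight after conditioning:
  (Y=1, U=0, X=0, Z=3, V=0, W=1) weight 1/2880
  (Y=1, U=0, X=0, Z=3, V=1, W=1) weight 1/2880
  (Y=1, U=0, X=0, Z=3, V=2, W=1) weight 1/2880
  (Y=1, U=0, X=0, Z=3, V=3, W=1) weight 1/2880
  (Y=1, U=1, X=1, Z=3, V=0, W=0) weight 1/396
  (Y=1, U=1, X=1, Z=3, V=1, W=0) weight 1/396
  (Y=1, U=1, X=1, Z=3, V=2, W=0) weight 1/396
  (Y=1, U=1, X=1, Z=3, V=3, W=0) weight 1/396
  … 8 more
Group by X:
  weight(X=0) = 1/360
  weight(X=1) = 2/99
Total weight = 1/360 + 2/99 = 91/3960
P(X=0 | obs) = 1/360 / 91/3960 = 11/91
P(X=1 | obs) = 2/99 / 91/3960 = 80/91
argmax = 1

argmax_v P(X = v | obs) = 1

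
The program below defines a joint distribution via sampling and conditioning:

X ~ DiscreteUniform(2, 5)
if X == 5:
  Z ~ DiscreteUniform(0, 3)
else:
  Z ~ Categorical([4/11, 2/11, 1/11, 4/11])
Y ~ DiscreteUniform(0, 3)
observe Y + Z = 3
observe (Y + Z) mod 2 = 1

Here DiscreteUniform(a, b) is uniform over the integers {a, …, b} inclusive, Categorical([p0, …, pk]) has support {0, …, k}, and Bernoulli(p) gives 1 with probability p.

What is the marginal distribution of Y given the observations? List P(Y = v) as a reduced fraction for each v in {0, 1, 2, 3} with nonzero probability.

Enumerate traces; 16 have nonzero weight after conditioning:
  (X=2, Z=0, Y=3) weight 1/44
  (X=2, Z=1, Y=2) weight 1/88
  (X=2, Z=2, Y=1) weight 1/176
  (X=2, Z=3, Y=0) weight 1/44
  (X=3, Z=0, Y=3) weight 1/44
  (X=3, Z=1, Y=2) weight 1/88
  (X=3, Z=2, Y=1) weight 1/176
  (X=3, Z=3, Y=0) weight 1/44
  … 8 more
Group by Y:
  weight(Y=0) = 59/704
  weight(Y=1) = 23/704
  weight(Y=2) = 35/704
  weight(Y=3) = 59/704
Total weight = 59/704 + 23/704 + 35/704 + 59/704 = 1/4
P(Y=0 | obs) = 59/704 / 1/4 = 59/176
P(Y=1 | obs) = 23/704 / 1/4 = 23/176
P(Y=2 | obs) = 35/704 / 1/4 = 35/176
P(Y=3 | obs) = 59/704 / 1/4 = 59/176

P(Y=0) = 59/176, P(Y=1) = 23/176, P(Y=2) = 35/176, P(Y=3) = 59/176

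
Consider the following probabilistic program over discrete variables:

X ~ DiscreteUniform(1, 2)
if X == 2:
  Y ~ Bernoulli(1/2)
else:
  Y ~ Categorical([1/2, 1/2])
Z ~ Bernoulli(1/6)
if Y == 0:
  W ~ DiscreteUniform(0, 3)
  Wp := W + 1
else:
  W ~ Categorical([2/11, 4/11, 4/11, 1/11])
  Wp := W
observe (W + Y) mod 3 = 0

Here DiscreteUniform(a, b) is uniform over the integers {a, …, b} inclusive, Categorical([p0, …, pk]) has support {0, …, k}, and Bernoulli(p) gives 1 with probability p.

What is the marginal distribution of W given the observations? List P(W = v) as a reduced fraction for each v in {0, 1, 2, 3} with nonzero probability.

Enumerate traces; 12 have nonzero weight after conditioning:
  (X=1, Y=0, Z=0, W=0) weight 5/96
  (X=1, Y=0, Z=0, W=3) weight 5/96
  (X=1, Y=0, Z=1, W=0) weight 1/96
  (X=1, Y=0, Z=1, W=3) weight 1/96
  (X=1, Y=1, Z=0, W=2) weight 5/66
  (X=1, Y=1, Z=1, W=2) weight 1/66
  (X=2, Y=0, Z=0, W=0) weight 5/96
  (X=2, Y=0, Z=0, W=3) weight 5/96
  … 4 more
Group by W:
  weight(W=0) = 1/8
  weight(W=2) = 2/11
  weight(W=3) = 1/8
Total weight = 1/8 + 2/11 + 1/8 = 19/44
P(W=0 | obs) = 1/8 / 19/44 = 11/38
P(W=2 | obs) = 2/11 / 19/44 = 8/19
P(W=3 | obs) = 1/8 / 19/44 = 11/38

P(W=0) = 11/38, P(W=2) = 8/19, P(W=3) = 11/38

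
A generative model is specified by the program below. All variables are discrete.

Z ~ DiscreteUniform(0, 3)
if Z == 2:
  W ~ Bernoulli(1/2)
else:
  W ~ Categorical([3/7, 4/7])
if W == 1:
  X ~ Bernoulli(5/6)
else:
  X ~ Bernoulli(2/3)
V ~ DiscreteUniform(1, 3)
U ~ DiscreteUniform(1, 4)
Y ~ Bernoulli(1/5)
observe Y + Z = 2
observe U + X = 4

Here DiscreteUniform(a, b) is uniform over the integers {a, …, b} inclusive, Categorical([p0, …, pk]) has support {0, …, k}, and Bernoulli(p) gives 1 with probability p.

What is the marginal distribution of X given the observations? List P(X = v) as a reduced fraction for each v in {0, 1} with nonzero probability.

Enumerate traces; 24 have nonzero weight after conditioning:
  (Z=1, W=0, X=0, V=1, U=4, Y=1) weight 1/1680
  (Z=1, W=0, X=0, V=2, U=4, Y=1) weight 1/1680
  (Z=1, W=0, X=0, V=3, U=4, Y=1) weight 1/1680
  (Z=1, W=0, X=1, V=1, U=3, Y=1) weight 1/840
  (Z=1, W=0, X=1, V=2, U=3, Y=1) weight 1/840
  (Z=1, W=0, X=1, V=3, U=3, Y=1) weight 1/840
  (Z=1, W=1, X=0, V=1, U=4, Y=1) weight 1/2520
  (Z=1, W=1, X=0, V=2, U=4, Y=1) weight 1/2520
  … 16 more
Group by X:
  weight(X=0) = 13/840
  weight(X=1) = 79/1680
Total weight = 13/840 + 79/1680 = 1/16
P(X=0 | obs) = 13/840 / 1/16 = 26/105
P(X=1 | obs) = 79/1680 / 1/16 = 79/105

P(X=0) = 26/105, P(X=1) = 79/105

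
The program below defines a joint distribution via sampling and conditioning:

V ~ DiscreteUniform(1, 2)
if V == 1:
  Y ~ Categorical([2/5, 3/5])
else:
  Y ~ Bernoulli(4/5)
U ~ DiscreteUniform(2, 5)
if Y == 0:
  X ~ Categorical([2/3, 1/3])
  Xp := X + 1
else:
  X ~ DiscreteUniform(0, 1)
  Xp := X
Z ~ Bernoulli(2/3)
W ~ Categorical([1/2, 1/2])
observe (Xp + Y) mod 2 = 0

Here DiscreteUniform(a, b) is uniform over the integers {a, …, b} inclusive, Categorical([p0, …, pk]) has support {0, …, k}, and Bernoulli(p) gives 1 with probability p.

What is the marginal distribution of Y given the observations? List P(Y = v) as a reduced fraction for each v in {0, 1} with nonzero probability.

P(Y=0) = 2/9, P(Y=1) = 7/9

Enumerate traces; 64 have nonzero weight after conditioning:
  (V=1, Y=0, U=2, X=1, Z=0, W=0) weight 1/360
  (V=1, Y=0, U=2, X=1, Z=0, W=1) weight 1/360
  (V=1, Y=0, U=2, X=1, Z=1, W=0) weight 1/180
  (V=1, Y=0, U=2, X=1, Z=1, W=1) weight 1/180
  (V=1, Y=0, U=3, X=1, Z=0, W=0) weight 1/360
  (V=1, Y=0, U=3, X=1, Z=0, W=1) weight 1/360
  (V=1, Y=0, U=3, X=1, Z=1, W=0) weight 1/180
  (V=1, Y=0, U=3, X=1, Z=1, W=1) weight 1/180
  (V=1, Y=1, U=2, X=1, Z=0, W=0) weight 1/160
  … 55 more
Group by Y:
  weight(Y=0) = 1/10
  weight(Y=1) = 7/20
Total weight = 1/10 + 7/20 = 9/20
P(Y=0 | obs) = 1/10 / 9/20 = 2/9
P(Y=1 | obs) = 7/20 / 9/20 = 7/9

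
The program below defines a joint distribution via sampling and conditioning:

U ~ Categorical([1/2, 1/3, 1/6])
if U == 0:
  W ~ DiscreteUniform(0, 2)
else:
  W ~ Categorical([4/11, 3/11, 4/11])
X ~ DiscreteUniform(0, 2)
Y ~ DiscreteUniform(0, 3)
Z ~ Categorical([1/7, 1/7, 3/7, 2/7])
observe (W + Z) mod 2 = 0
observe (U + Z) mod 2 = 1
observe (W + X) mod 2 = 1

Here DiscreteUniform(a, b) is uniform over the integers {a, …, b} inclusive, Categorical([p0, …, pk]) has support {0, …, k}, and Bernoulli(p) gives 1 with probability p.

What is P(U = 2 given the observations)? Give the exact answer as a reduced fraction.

P(U = 2 | obs) = 9/74

Enumerate traces; 48 have nonzero weight after conditioning:
  (U=0, W=1, X=0, Y=0, Z=1) weight 1/504
  (U=0, W=1, X=0, Y=0, Z=3) weight 1/252
  (U=0, W=1, X=0, Y=1, Z=1) weight 1/504
  (U=0, W=1, X=0, Y=1, Z=3) weight 1/252
  (U=0, W=1, X=0, Y=2, Z=1) weight 1/504
  (U=0, W=1, X=0, Y=2, Z=3) weight 1/252
  (U=0, W=1, X=0, Y=3, Z=1) weight 1/504
  (U=0, W=1, X=0, Y=3, Z=3) weight 1/252
  (U=1, W=0, X=1, Y=0, Z=0) weight 1/693
  (U=2, W=1, X=0, Y=0, Z=1) weight 1/1848
  … 38 more
Group by U:
  weight(U=0) = 1/21
  weight(U=1) = 32/693
  weight(U=2) = 1/77
Total weight = 1/21 + 32/693 + 1/77 = 74/693
P(U=0 | obs) = 1/21 / 74/693 = 33/74
P(U=1 | obs) = 32/693 / 74/693 = 16/37
P(U=2 | obs) = 1/77 / 74/693 = 9/74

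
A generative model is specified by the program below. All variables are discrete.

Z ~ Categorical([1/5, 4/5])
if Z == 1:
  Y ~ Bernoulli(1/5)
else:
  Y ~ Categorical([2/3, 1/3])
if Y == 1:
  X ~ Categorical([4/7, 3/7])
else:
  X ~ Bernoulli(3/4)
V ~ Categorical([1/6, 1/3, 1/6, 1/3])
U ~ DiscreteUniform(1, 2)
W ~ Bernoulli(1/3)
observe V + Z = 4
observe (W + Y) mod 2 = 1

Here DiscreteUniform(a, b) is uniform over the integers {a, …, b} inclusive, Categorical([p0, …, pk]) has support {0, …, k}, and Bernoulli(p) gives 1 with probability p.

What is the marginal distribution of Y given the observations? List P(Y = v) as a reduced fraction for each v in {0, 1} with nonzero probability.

Enumerate traces; 8 have nonzero weight after conditioning:
  (Z=1, Y=0, X=0, V=3, U=1, W=1) weight 2/225
  (Z=1, Y=0, X=0, V=3, U=2, W=1) weight 2/225
  (Z=1, Y=0, X=1, V=3, U=1, W=1) weight 2/75
  (Z=1, Y=0, X=1, V=3, U=2, W=1) weight 2/75
  (Z=1, Y=1, X=0, V=3, U=1, W=0) weight 16/1575
  (Z=1, Y=1, X=0, V=3, U=2, W=0) weight 16/1575
  (Z=1, Y=1, X=1, V=3, U=1, W=0) weight 4/525
  (Z=1, Y=1, X=1, V=3, U=2, W=0) weight 4/525
Group by Y:
  weight(Y=0) = 16/225
  weight(Y=1) = 8/225
Total weight = 16/225 + 8/225 = 8/75
P(Y=0 | obs) = 16/225 / 8/75 = 2/3
P(Y=1 | obs) = 8/225 / 8/75 = 1/3

P(Y=0) = 2/3, P(Y=1) = 1/3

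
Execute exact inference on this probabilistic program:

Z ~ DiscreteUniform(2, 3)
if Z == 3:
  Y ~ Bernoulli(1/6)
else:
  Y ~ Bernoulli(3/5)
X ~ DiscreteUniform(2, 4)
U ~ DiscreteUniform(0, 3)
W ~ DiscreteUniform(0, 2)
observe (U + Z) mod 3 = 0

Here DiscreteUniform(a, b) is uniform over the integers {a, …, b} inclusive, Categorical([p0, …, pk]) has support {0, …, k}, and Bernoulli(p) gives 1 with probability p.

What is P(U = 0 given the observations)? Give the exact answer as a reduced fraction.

Enumerate traces; 54 have nonzero weight after conditioning:
  (Z=2, Y=0, X=2, U=1, W=0) weight 1/180
  (Z=2, Y=0, X=2, U=1, W=1) weight 1/180
  (Z=2, Y=0, X=2, U=1, W=2) weight 1/180
  (Z=2, Y=0, X=3, U=1, W=0) weight 1/180
  (Z=2, Y=0, X=3, U=1, W=1) weight 1/180
  (Z=2, Y=0, X=3, U=1, W=2) weight 1/180
  (Z=2, Y=0, X=4, U=1, W=0) weight 1/180
  (Z=2, Y=0, X=4, U=1, W=1) weight 1/180
  (Z=3, Y=0, X=2, U=0, W=0) weight 5/432
  (Z=3, Y=0, X=2, U=3, W=0) weight 5/432
  … 44 more
Group by U:
  weight(U=0) = 1/8
  weight(U=1) = 1/8
  weight(U=3) = 1/8
Total weight = 1/8 + 1/8 + 1/8 = 3/8
P(U=0 | obs) = 1/8 / 3/8 = 1/3
P(U=1 | obs) = 1/8 / 3/8 = 1/3
P(U=3 | obs) = 1/8 / 3/8 = 1/3

P(U = 0 | obs) = 1/3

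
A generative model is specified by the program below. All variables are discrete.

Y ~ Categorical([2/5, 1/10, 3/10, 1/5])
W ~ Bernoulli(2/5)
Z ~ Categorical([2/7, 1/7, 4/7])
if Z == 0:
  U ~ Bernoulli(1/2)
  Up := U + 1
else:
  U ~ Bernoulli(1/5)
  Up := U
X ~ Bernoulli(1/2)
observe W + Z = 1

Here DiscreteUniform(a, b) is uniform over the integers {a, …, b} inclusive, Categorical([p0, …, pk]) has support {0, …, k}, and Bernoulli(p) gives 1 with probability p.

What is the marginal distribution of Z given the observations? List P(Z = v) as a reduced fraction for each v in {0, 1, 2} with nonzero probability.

P(Z=0) = 4/7, P(Z=1) = 3/7

Enumerate traces; 32 have nonzero weight after conditioning:
  (Y=0, W=0, Z=1, U=0, X=0) weight 12/875
  (Y=0, W=0, Z=1, U=0, X=1) weight 12/875
  (Y=0, W=0, Z=1, U=1, X=0) weight 3/875
  (Y=0, W=0, Z=1, U=1, X=1) weight 3/875
  (Y=0, W=1, Z=0, U=0, X=0) weight 2/175
  (Y=0, W=1, Z=0, U=0, X=1) weight 2/175
  (Y=0, W=1, Z=0, U=1, X=0) weight 2/175
  (Y=0, W=1, Z=0, U=1, X=1) weight 2/175
  … 24 more
Group by Z:
  weight(Z=0) = 4/35
  weight(Z=1) = 3/35
Total weight = 4/35 + 3/35 = 1/5
P(Z=0 | obs) = 4/35 / 1/5 = 4/7
P(Z=1 | obs) = 3/35 / 1/5 = 3/7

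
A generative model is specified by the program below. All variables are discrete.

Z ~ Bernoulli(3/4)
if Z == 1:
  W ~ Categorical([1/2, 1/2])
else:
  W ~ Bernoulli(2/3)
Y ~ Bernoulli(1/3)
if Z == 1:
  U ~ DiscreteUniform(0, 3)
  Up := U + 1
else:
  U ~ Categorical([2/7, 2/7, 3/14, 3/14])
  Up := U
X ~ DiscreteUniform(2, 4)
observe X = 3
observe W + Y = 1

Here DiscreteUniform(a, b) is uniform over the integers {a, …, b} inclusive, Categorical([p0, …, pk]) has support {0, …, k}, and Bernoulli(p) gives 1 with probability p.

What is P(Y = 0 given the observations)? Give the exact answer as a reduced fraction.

Enumerate traces; 16 have nonzero weight after conditioning:
  (Z=0, W=0, Y=1, U=0, X=3) weight 1/378
  (Z=0, W=0, Y=1, U=1, X=3) weight 1/378
  (Z=0, W=0, Y=1, U=2, X=3) weight 1/504
  (Z=0, W=0, Y=1, U=3, X=3) weight 1/504
  (Z=0, W=1, Y=0, U=0, X=3) weight 2/189
  (Z=0, W=1, Y=0, U=1, X=3) weight 2/189
  (Z=0, W=1, Y=0, U=2, X=3) weight 1/126
  (Z=0, W=1, Y=0, U=3, X=3) weight 1/126
  … 8 more
Group by Y:
  weight(Y=0) = 13/108
  weight(Y=1) = 11/216
Total weight = 13/108 + 11/216 = 37/216
P(Y=0 | obs) = 13/108 / 37/216 = 26/37
P(Y=1 | obs) = 11/216 / 37/216 = 11/37

P(Y = 0 | obs) = 26/37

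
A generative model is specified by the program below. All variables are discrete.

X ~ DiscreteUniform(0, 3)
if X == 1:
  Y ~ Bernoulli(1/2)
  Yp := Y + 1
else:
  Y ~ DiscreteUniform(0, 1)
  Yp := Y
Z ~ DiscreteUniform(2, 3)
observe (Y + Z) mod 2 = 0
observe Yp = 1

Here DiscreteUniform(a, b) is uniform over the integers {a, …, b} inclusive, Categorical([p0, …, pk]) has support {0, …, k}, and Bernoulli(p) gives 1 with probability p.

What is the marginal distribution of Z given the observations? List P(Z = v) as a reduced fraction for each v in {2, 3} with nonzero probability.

P(Z=2) = 1/4, P(Z=3) = 3/4

Enumerate traces; 4 have nonzero weight after conditioning:
  (X=0, Y=1, Z=3) weight 1/16
  (X=1, Y=0, Z=2) weight 1/16
  (X=2, Y=1, Z=3) weight 1/16
  (X=3, Y=1, Z=3) weight 1/16
Group by Z:
  weight(Z=2) = 1/16
  weight(Z=3) = 3/16
Total weight = 1/16 + 3/16 = 1/4
P(Z=2 | obs) = 1/16 / 1/4 = 1/4
P(Z=3 | obs) = 3/16 / 1/4 = 3/4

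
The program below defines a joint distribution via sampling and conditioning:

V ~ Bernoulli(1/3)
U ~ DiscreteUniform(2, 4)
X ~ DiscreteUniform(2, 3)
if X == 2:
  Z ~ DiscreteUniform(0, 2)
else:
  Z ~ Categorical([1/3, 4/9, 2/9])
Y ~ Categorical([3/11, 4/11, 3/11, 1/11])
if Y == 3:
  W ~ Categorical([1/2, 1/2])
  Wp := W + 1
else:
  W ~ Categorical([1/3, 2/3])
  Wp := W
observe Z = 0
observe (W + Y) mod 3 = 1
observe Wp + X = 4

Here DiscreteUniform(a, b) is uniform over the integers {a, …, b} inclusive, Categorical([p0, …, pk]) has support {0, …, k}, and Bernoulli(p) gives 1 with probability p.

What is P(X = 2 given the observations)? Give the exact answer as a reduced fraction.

Enumerate traces; 12 have nonzero weight after conditioning:
  (V=0, U=2, X=2, Z=0, Y=3, W=1) weight 1/594
  (V=0, U=2, X=3, Z=0, Y=0, W=1) weight 2/297
  (V=0, U=3, X=2, Z=0, Y=3, W=1) weight 1/594
  (V=0, U=3, X=3, Z=0, Y=0, W=1) weight 2/297
  (V=0, U=4, X=2, Z=0, Y=3, W=1) weight 1/594
  (V=0, U=4, X=3, Z=0, Y=0, W=1) weight 2/297
  (V=1, U=2, X=2, Z=0, Y=3, W=1) weight 1/1188
  (V=1, U=2, X=3, Z=0, Y=0, W=1) weight 1/297
  … 4 more
Group by X:
  weight(X=2) = 1/132
  weight(X=3) = 1/33
Total weight = 1/132 + 1/33 = 5/132
P(X=2 | obs) = 1/132 / 5/132 = 1/5
P(X=3 | obs) = 1/33 / 5/132 = 4/5

P(X = 2 | obs) = 1/5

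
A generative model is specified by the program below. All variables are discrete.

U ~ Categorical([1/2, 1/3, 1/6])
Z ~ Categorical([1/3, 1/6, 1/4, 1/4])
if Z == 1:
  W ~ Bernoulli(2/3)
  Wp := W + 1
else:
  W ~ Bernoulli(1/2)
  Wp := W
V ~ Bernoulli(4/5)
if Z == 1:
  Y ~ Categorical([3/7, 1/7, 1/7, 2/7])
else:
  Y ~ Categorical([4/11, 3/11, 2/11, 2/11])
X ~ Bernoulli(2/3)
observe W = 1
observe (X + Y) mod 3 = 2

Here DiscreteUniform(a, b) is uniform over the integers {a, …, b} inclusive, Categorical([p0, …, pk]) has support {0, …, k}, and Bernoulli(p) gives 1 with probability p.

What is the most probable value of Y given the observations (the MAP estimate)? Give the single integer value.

Enumerate traces; 48 have nonzero weight after conditioning:
  (U=0, Z=0, W=1, V=0, Y=1, X=1) weight 1/330
  (U=0, Z=0, W=1, V=0, Y=2, X=0) weight 1/990
  (U=0, Z=0, W=1, V=1, Y=1, X=1) weight 2/165
  (U=0, Z=0, W=1, V=1, Y=2, X=0) weight 2/495
  (U=0, Z=1, W=1, V=0, Y=1, X=1) weight 1/945
  (U=0, Z=1, W=1, V=0, Y=2, X=0) weight 1/1890
  (U=0, Z=1, W=1, V=1, Y=1, X=1) weight 4/945
  (U=0, Z=1, W=1, V=1, Y=2, X=0) weight 2/945
  … 40 more
Group by Y:
  weight(Y=1) = 359/4158
  weight(Y=2) = 127/4158
Total weight = 359/4158 + 127/4158 = 9/77
P(Y=1 | obs) = 359/4158 / 9/77 = 359/486
P(Y=2 | obs) = 127/4158 / 9/77 = 127/486
argmax = 1

argmax_v P(Y = v | obs) = 1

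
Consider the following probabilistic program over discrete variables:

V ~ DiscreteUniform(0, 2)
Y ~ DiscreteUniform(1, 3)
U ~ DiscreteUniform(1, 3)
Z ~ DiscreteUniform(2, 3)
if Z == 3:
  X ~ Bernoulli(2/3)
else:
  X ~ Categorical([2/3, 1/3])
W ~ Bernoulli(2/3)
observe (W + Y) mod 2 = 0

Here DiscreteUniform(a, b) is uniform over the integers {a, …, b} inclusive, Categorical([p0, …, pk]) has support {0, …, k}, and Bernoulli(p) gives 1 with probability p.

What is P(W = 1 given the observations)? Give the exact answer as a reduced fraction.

Enumerate traces; 108 have nonzero weight after conditioning:
  (V=0, Y=1, U=1, Z=2, X=0, W=1) weight 2/243
  (V=0, Y=1, U=1, Z=2, X=1, W=1) weight 1/243
  (V=0, Y=1, U=1, Z=3, X=0, W=1) weight 1/243
  (V=0, Y=1, U=1, Z=3, X=1, W=1) weight 2/243
  (V=0, Y=1, U=2, Z=2, X=0, W=1) weight 2/243
  (V=0, Y=1, U=2, Z=2, X=1, W=1) weight 1/243
  (V=0, Y=1, U=2, Z=3, X=0, W=1) weight 1/243
  (V=0, Y=1, U=2, Z=3, X=1, W=1) weight 2/243
  (V=0, Y=2, U=1, Z=2, X=0, W=0) weight 1/243
  … 99 more
Group by W:
  weight(W=0) = 1/9
  weight(W=1) = 4/9
Total weight = 1/9 + 4/9 = 5/9
P(W=0 | obs) = 1/9 / 5/9 = 1/5
P(W=1 | obs) = 4/9 / 5/9 = 4/5

P(W = 1 | obs) = 4/5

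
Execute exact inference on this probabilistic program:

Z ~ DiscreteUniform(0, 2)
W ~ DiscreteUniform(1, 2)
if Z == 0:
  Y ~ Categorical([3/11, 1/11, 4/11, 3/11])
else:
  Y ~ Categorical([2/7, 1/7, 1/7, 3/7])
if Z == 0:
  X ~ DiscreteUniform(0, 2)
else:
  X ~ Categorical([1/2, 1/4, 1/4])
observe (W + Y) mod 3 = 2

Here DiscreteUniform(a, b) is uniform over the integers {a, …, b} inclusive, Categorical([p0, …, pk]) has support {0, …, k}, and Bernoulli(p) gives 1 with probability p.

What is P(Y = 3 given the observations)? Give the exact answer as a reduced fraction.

P(Y = 3 | obs) = 87/181

Enumerate traces; 27 have nonzero weight after conditioning:
  (Z=0, W=1, Y=1, X=0) weight 1/198
  (Z=0, W=1, Y=1, X=1) weight 1/198
  (Z=0, W=1, Y=1, X=2) weight 1/198
  (Z=0, W=2, Y=0, X=0) weight 1/66
  (Z=0, W=2, Y=0, X=1) weight 1/66
  (Z=0, W=2, Y=0, X=2) weight 1/66
  (Z=0, W=2, Y=3, X=0) weight 1/66
  (Z=0, W=2, Y=3, X=1) weight 1/66
  … 19 more
Group by Y:
  weight(Y=0) = 65/462
  weight(Y=1) = 29/462
  weight(Y=3) = 29/154
Total weight = 65/462 + 29/462 + 29/154 = 181/462
P(Y=0 | obs) = 65/462 / 181/462 = 65/181
P(Y=1 | obs) = 29/462 / 181/462 = 29/181
P(Y=3 | obs) = 29/154 / 181/462 = 87/181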